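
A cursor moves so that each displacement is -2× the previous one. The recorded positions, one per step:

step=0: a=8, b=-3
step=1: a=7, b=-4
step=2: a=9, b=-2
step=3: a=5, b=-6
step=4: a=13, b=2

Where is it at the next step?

The jumps are (-1, -1), (+2, +2), (-4, -4), (+8, +8) — a geometric progression with ratio -2.
step 5: a=13, b=2 + (-16, -16) → a=-3, b=-14

a=-3, b=-14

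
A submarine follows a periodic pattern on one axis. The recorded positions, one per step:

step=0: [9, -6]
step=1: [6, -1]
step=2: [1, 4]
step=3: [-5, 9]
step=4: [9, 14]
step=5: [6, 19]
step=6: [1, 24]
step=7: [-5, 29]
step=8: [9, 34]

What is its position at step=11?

[-5, 49]

The first coordinate repeats the cycle [9, 6, 1, -5] with period 4; step 11 mod 4 = 3, giving -5.
The second coordinate changes by +5 each step, so at step 11 it is -6 + 11·(5) = 49.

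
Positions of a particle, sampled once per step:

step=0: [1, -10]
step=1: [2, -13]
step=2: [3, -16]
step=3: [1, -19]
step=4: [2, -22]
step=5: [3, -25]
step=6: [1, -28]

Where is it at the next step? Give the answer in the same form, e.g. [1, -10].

[2, -31]

First: cycles through 1, 2, 3 every 3 steps. Step 7 lands at position 1 of the cycle → 2.
Second: linear, -3 per step → -31 at step 7.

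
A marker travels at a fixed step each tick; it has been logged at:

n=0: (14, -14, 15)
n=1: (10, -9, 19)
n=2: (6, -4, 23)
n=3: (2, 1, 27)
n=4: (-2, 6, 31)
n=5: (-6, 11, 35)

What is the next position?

Each step adds (-4, +5, +4) to the position.
step 6: (-6, 11, 35) + (-4, +5, +4) → (-10, 16, 39)

(-10, 16, 39)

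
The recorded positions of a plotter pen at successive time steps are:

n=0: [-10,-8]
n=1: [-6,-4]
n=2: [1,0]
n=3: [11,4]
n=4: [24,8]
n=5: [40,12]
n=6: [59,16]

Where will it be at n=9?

[134,28]

Successive displacements: [+4,+4], [+7,+4], [+10,+4], [+13,+4], [+16,+4], [+19,+4] — each changes by [+3,+0].
step 7: [59,16] + [+22,+4] → [81,20]
step 8: [81,20] + [+25,+4] → [106,24]
step 9: [106,24] + [+28,+4] → [134,28]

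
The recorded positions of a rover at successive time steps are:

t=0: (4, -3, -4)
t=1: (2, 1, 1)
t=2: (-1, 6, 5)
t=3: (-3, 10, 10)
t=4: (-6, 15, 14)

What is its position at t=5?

Step-to-step displacements: (-2, +4, +5), (-3, +5, +4), (-2, +4, +5), (-3, +5, +4) — a repeating cycle of length 2.
step 5: apply (-2, +4, +5) → (-8, 19, 19)

(-8, 19, 19)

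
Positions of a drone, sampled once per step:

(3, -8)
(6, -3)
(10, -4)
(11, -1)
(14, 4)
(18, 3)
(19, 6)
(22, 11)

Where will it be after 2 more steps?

(27, 13)

Step-to-step displacements: (+3, +5), (+4, -1), (+1, +3), (+3, +5), (+4, -1), (+1, +3), (+3, +5) — a repeating cycle of length 3.
step 8: apply (+4, -1) → (26, 10)
step 9: apply (+1, +3) → (27, 13)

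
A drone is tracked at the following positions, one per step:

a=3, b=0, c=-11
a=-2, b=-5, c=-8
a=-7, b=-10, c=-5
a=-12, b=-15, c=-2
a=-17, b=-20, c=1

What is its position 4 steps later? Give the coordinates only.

a=-37, b=-40, c=13

Constant displacement of (-5, -5, +3) per step.
step 5: a=-17, b=-20, c=1 + (-5, -5, +3) → a=-22, b=-25, c=4
step 6: a=-22, b=-25, c=4 + (-5, -5, +3) → a=-27, b=-30, c=7
step 7: a=-27, b=-30, c=7 + (-5, -5, +3) → a=-32, b=-35, c=10
step 8: a=-32, b=-35, c=10 + (-5, -5, +3) → a=-37, b=-40, c=13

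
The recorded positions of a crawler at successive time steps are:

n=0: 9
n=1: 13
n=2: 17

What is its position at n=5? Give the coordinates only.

29

Each step adds +4 to the position.
step 3: 17 + 4 → 21
step 4: 21 + 4 → 25
step 5: 25 + 4 → 29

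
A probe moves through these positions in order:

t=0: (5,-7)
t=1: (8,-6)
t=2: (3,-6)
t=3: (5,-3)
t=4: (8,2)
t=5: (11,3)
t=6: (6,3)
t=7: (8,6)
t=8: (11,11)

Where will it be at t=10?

(9,12)

Differencing gives (+3,+1), (-5,+0), (+2,+3), (+3,+5), (+3,+1), (-5,+0), (+2,+3), (+3,+5). This is the pattern (+3,+1), (-5,+0), (+2,+3), (+3,+5) repeated.
step 9: apply (+3,+1) → (14,12)
step 10: apply (-5,+0) → (9,12)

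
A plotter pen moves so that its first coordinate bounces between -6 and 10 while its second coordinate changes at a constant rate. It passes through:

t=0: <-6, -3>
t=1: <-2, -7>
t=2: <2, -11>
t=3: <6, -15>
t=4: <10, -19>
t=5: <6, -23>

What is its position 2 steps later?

<-2, -31>

The first coordinate reflects between -6 and 10, moving 4 per step.
  step 6: 6 → 2
  step 7: 2 → -2
The second coordinate changes by -4 each step: at step 7 it is -31.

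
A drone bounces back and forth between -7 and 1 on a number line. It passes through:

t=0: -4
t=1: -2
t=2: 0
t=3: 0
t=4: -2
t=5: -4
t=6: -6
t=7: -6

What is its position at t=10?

0

The value reflects between -7 and 1, moving 2 per step.
  step 8: -6 → -4
  step 9: -4 → -2
  step 10: -2 → 0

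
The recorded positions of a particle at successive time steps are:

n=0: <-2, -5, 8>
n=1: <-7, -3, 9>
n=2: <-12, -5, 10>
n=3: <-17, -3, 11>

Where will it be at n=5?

<-27, -3, 13>

The first coordinate changes by -5 each step, so at step 5 it is -2 + 5·(-5) = -27.
The second coordinate repeats the cycle [-5, -3] with period 2; step 5 mod 2 = 1, giving -3.
The third coordinate changes by +1 each step, so at step 5 it is 8 + 5·(1) = 13.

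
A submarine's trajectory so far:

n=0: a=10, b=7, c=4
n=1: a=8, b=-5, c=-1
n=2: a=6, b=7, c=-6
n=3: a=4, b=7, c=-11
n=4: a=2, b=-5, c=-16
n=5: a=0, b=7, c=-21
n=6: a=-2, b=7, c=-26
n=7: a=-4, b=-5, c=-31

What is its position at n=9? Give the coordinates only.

a=-8, b=7, c=-41

The a coordinate changes by -2 each step, so at step 9 it is 10 + 9·(-2) = -8.
The b coordinate repeats the cycle [7, -5, 7] with period 3; step 9 mod 3 = 0, giving 7.
The c coordinate changes by -5 each step, so at step 9 it is 4 + 9·(-5) = -41.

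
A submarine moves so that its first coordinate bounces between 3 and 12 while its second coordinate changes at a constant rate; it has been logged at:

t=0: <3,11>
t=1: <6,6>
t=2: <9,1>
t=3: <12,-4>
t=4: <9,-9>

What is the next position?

<6,-14>

The first coordinate travels 3 per step and bounces off the walls at 3 and 12.
  step 5: 9 → 6
The second coordinate changes by -5 each step: at step 5 it is -14.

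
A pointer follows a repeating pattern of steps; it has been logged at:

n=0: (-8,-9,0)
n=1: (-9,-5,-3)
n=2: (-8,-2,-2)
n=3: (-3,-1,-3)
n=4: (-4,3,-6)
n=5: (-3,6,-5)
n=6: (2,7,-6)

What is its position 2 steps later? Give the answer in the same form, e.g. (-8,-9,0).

Differencing gives (-1,+4,-3), (+1,+3,+1), (+5,+1,-1), (-1,+4,-3), (+1,+3,+1), (+5,+1,-1). This is the pattern (-1,+4,-3), (+1,+3,+1), (+5,+1,-1) repeated.
step 7: apply (-1,+4,-3) → (1,11,-9)
step 8: apply (+1,+3,+1) → (2,14,-8)

(2,14,-8)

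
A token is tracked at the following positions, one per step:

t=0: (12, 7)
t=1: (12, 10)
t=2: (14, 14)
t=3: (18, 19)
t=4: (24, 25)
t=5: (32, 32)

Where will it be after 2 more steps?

First differences are (+0, +3), (+2, +4), (+4, +5), (+6, +6), (+8, +7); their common second difference is (+2, +1) (constant acceleration).
step 6: (32, 32) + (+10, +8) → (42, 40)
step 7: (42, 40) + (+12, +9) → (54, 49)

(54, 49)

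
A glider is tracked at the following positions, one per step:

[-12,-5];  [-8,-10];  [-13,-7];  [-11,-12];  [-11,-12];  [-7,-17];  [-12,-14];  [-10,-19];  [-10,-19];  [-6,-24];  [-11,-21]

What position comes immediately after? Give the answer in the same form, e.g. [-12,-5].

[-9,-26]

Step-to-step displacements: [+4,-5], [-5,+3], [+2,-5], [+0,+0], [+4,-5], [-5,+3], [+2,-5], [+0,+0], [+4,-5], [-5,+3] — a repeating cycle of length 4.
step 11: apply [+2,-5] → [-9,-26]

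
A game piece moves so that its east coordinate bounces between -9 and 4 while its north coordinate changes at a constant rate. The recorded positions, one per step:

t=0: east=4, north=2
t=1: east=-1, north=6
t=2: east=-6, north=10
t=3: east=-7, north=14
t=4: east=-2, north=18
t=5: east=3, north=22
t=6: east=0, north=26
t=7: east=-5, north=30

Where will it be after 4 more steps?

east=1, north=46

The east coordinate travels 5 per step and bounces off the walls at -9 and 4.
  step 8: -5 → -8
  step 9: -8 → -3
  step 10: -3 → 2
  step 11: 2 → 1
The north coordinate changes by +4 each step: at step 11 it is 46.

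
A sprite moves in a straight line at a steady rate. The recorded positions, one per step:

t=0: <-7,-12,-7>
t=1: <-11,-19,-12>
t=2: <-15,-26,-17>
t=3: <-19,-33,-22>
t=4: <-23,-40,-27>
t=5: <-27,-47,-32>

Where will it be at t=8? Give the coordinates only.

Each step adds <-4,-7,-5> to the position.
step 6: <-27,-47,-32> + <-4,-7,-5> → <-31,-54,-37>
step 7: <-31,-54,-37> + <-4,-7,-5> → <-35,-61,-42>
step 8: <-35,-61,-42> + <-4,-7,-5> → <-39,-68,-47>

<-39,-68,-47>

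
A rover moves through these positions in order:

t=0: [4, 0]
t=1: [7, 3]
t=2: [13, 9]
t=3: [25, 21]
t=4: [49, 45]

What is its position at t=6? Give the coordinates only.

The jumps are [+3, +3], [+6, +6], [+12, +12], [+24, +24] — a geometric progression with ratio 2.
step 5: [49, 45] + [+48, +48] → [97, 93]
step 6: [97, 93] + [+96, +96] → [193, 189]

[193, 189]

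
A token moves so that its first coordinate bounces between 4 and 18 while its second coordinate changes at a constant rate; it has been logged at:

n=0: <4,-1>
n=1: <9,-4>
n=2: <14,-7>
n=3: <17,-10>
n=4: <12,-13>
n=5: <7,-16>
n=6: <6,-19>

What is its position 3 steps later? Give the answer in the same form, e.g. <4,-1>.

The first coordinate travels 5 per step and bounces off the walls at 4 and 18.
  step 7: 6 → 11
  step 8: 11 → 16
  step 9: 16 → 15
The second coordinate changes by -3 each step: at step 9 it is -28.

<15,-28>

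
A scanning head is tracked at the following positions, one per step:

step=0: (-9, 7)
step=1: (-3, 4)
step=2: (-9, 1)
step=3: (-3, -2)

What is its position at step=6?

The first coordinate repeats the cycle [-9, -3] with period 2; step 6 mod 2 = 0, giving -9.
The second coordinate changes by -3 each step, so at step 6 it is 7 + 6·(-3) = -11.

(-9, -11)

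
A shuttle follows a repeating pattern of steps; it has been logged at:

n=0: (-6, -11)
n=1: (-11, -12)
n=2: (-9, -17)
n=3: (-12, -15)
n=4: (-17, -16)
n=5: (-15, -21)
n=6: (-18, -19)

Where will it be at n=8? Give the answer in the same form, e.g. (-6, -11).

Step-to-step displacements: (-5, -1), (+2, -5), (-3, +2), (-5, -1), (+2, -5), (-3, +2) — a repeating cycle of length 3.
step 7: apply (-5, -1) → (-23, -20)
step 8: apply (+2, -5) → (-21, -25)

(-21, -25)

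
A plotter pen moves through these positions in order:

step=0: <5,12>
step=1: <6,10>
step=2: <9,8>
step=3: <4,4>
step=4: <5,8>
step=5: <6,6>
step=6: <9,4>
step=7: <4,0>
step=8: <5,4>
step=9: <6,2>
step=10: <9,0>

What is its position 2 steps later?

<5,0>

The moves between consecutive positions are <+1,-2>, <+3,-2>, <-5,-4>, <+1,+4>, <+1,-2>, <+3,-2>, <-5,-4>, <+1,+4>, <+1,-2>, <+3,-2>; they repeat the 4-cycle [<+1,-2>, <+3,-2>, <-5,-4>, <+1,+4>].
step 11: apply <-5,-4> → <4,-4>
step 12: apply <+1,+4> → <5,0>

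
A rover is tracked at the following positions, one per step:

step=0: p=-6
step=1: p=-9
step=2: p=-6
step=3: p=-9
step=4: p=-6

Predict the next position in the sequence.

p=-9

Step-to-step displacements: -3, +3, -3, +3; each is -1× the previous.
step 5: -6 − 3 → p=-9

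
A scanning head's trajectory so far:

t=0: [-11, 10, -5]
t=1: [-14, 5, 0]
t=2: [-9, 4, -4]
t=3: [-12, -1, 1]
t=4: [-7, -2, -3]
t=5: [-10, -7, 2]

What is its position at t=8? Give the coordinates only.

Differencing gives [-3, -5, +5], [+5, -1, -4], [-3, -5, +5], [+5, -1, -4], [-3, -5, +5]. This is the pattern [-3, -5, +5], [+5, -1, -4] repeated.
step 6: apply [+5, -1, -4] → [-5, -8, -2]
step 7: apply [-3, -5, +5] → [-8, -13, 3]
step 8: apply [+5, -1, -4] → [-3, -14, -1]

[-3, -14, -1]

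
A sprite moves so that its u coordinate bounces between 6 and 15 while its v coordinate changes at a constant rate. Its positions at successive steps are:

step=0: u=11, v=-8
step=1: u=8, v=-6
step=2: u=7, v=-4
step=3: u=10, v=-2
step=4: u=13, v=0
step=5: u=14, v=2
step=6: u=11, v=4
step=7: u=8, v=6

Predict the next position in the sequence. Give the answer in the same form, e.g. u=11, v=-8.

The u coordinate reflects between 6 and 15, moving 3 per step.
  step 8: 8 → 7
The v coordinate changes by +2 each step: at step 8 it is 8.

u=7, v=8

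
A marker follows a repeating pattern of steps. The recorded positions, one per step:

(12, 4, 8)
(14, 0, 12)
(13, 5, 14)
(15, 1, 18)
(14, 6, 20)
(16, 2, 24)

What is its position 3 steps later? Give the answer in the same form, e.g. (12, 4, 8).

Differencing gives (+2, -4, +4), (-1, +5, +2), (+2, -4, +4), (-1, +5, +2), (+2, -4, +4). This is the pattern (+2, -4, +4), (-1, +5, +2) repeated.
step 6: apply (-1, +5, +2) → (15, 7, 26)
step 7: apply (+2, -4, +4) → (17, 3, 30)
step 8: apply (-1, +5, +2) → (16, 8, 32)

(16, 8, 32)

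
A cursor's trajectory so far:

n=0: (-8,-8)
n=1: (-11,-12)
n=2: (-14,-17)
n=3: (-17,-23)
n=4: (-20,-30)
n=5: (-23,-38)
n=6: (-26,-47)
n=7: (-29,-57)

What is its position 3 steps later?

First differences are (-3,-4), (-3,-5), (-3,-6), (-3,-7), (-3,-8), (-3,-9), (-3,-10); their common second difference is (+0,-1) (constant acceleration).
step 8: (-29,-57) + (-3,-11) → (-32,-68)
step 9: (-32,-68) + (-3,-12) → (-35,-80)
step 10: (-35,-80) + (-3,-13) → (-38,-93)

(-38,-93)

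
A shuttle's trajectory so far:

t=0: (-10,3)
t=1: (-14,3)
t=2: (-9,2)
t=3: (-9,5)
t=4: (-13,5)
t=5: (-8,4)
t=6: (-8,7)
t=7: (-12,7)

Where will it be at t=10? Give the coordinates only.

(-11,9)

The moves between consecutive positions are (-4,+0), (+5,-1), (+0,+3), (-4,+0), (+5,-1), (+0,+3), (-4,+0); they repeat the 3-cycle [(-4,+0), (+5,-1), (+0,+3)].
step 8: apply (+5,-1) → (-7,6)
step 9: apply (+0,+3) → (-7,9)
step 10: apply (-4,+0) → (-11,9)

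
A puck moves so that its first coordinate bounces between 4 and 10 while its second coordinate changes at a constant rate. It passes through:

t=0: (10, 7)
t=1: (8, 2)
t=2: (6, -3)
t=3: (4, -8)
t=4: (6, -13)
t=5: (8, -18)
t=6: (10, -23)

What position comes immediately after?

(8, -28)

The first coordinate reflects between 4 and 10, moving 2 per step.
  step 7: 10 → 8
The second coordinate changes by -5 each step: at step 7 it is -28.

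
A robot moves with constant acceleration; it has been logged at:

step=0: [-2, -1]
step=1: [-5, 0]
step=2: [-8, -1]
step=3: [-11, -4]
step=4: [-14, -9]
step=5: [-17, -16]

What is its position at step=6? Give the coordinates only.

[-20, -25]

Successive displacements: [-3, +1], [-3, -1], [-3, -3], [-3, -5], [-3, -7] — each changes by [+0, -2].
step 6: [-17, -16] + [-3, -9] → [-20, -25]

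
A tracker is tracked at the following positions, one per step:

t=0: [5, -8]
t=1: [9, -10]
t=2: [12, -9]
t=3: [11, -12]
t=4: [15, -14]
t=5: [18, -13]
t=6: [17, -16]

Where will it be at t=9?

Differencing gives [+4, -2], [+3, +1], [-1, -3], [+4, -2], [+3, +1], [-1, -3]. This is the pattern [+4, -2], [+3, +1], [-1, -3] repeated.
step 7: apply [+4, -2] → [21, -18]
step 8: apply [+3, +1] → [24, -17]
step 9: apply [-1, -3] → [23, -20]

[23, -20]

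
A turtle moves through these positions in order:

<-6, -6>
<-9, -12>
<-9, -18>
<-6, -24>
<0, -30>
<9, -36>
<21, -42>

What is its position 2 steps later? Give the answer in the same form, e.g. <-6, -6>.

<54, -54>

Successive displacements: <-3, -6>, <+0, -6>, <+3, -6>, <+6, -6>, <+9, -6>, <+12, -6> — each changes by <+3, +0>.
step 7: <21, -42> + <+15, -6> → <36, -48>
step 8: <36, -48> + <+18, -6> → <54, -54>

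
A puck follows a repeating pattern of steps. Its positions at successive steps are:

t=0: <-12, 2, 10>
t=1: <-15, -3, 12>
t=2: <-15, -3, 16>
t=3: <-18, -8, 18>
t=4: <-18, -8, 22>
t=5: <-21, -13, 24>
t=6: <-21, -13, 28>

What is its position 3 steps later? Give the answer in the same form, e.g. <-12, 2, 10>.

The moves between consecutive positions are <-3, -5, +2>, <+0, +0, +4>, <-3, -5, +2>, <+0, +0, +4>, <-3, -5, +2>, <+0, +0, +4>; they repeat the 2-cycle [<-3, -5, +2>, <+0, +0, +4>].
step 7: apply <-3, -5, +2> → <-24, -18, 30>
step 8: apply <+0, +0, +4> → <-24, -18, 34>
step 9: apply <-3, -5, +2> → <-27, -23, 36>

<-27, -23, 36>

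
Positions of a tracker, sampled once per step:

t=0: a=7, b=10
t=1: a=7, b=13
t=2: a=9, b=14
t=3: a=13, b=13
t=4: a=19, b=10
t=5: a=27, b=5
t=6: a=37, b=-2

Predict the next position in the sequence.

First differences are (+0,+3), (+2,+1), (+4,-1), (+6,-3), (+8,-5), (+10,-7); their common second difference is (+2,-2) (constant acceleration).
step 7: a=37, b=-2 + (+12,-9) → a=49, b=-11

a=49, b=-11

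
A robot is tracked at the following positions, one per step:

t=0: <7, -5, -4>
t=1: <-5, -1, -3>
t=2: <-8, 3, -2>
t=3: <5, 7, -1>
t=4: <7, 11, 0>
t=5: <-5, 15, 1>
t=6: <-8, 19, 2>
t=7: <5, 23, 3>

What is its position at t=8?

<7, 27, 4>

First: cycles through 7, -5, -8, 5 every 4 steps. Step 8 lands at position 0 of the cycle → 7.
Second: linear, +4 per step → 27 at step 8.
Third: linear, +1 per step → 4 at step 8.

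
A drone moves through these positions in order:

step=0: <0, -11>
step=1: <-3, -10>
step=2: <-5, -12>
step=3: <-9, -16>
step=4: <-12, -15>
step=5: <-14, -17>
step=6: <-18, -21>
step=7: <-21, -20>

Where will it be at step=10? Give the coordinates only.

Step-to-step displacements: <-3, +1>, <-2, -2>, <-4, -4>, <-3, +1>, <-2, -2>, <-4, -4>, <-3, +1> — a repeating cycle of length 3.
step 8: apply <-2, -2> → <-23, -22>
step 9: apply <-4, -4> → <-27, -26>
step 10: apply <-3, +1> → <-30, -25>

<-30, -25>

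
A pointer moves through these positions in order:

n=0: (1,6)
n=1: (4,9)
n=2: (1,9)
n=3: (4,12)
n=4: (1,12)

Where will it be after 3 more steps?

(4,18)

Step-to-step displacements: (+3,+3), (-3,+0), (+3,+3), (-3,+0) — a repeating cycle of length 2.
step 5: apply (+3,+3) → (4,15)
step 6: apply (-3,+0) → (1,15)
step 7: apply (+3,+3) → (4,18)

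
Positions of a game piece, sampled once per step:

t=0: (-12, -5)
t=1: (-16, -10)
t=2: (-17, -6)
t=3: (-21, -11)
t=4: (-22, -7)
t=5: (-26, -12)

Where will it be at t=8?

(-32, -9)

The moves between consecutive positions are (-4, -5), (-1, +4), (-4, -5), (-1, +4), (-4, -5); they repeat the 2-cycle [(-4, -5), (-1, +4)].
step 6: apply (-1, +4) → (-27, -8)
step 7: apply (-4, -5) → (-31, -13)
step 8: apply (-1, +4) → (-32, -9)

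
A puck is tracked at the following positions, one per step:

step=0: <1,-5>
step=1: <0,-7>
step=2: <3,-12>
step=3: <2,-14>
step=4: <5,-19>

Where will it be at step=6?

The moves between consecutive positions are <-1,-2>, <+3,-5>, <-1,-2>, <+3,-5>; they repeat the 2-cycle [<-1,-2>, <+3,-5>].
step 5: apply <-1,-2> → <4,-21>
step 6: apply <+3,-5> → <7,-26>

<7,-26>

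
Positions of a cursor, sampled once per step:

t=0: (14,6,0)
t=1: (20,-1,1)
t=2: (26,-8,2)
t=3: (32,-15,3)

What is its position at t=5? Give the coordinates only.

(44,-29,5)

The position changes by (+6,-7,+1) every step.
step 4: (32,-15,3) + (+6,-7,+1) → (38,-22,4)
step 5: (38,-22,4) + (+6,-7,+1) → (44,-29,5)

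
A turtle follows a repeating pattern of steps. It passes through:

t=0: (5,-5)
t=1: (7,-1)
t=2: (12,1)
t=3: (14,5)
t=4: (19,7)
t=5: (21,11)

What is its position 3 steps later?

Step-to-step displacements: (+2,+4), (+5,+2), (+2,+4), (+5,+2), (+2,+4) — a repeating cycle of length 2.
step 6: apply (+5,+2) → (26,13)
step 7: apply (+2,+4) → (28,17)
step 8: apply (+5,+2) → (33,19)

(33,19)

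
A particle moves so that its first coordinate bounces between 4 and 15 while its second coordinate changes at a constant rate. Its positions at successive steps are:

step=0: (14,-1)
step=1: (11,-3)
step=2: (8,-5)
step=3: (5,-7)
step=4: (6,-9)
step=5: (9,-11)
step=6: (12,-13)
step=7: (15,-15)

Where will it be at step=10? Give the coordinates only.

(6,-21)

The first coordinate reflects between 4 and 15, moving 3 per step.
  step 8: 15 → 12
  step 9: 12 → 9
  step 10: 9 → 6
The second coordinate changes by -2 each step: at step 10 it is -21.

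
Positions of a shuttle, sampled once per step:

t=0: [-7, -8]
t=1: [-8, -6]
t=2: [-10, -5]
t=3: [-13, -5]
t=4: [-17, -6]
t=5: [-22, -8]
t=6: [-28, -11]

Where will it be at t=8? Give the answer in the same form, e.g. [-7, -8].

First differences are [-1, +2], [-2, +1], [-3, +0], [-4, -1], [-5, -2], [-6, -3]; their common second difference is [-1, -1] (constant acceleration).
step 7: [-28, -11] + [-7, -4] → [-35, -15]
step 8: [-35, -15] + [-8, -5] → [-43, -20]

[-43, -20]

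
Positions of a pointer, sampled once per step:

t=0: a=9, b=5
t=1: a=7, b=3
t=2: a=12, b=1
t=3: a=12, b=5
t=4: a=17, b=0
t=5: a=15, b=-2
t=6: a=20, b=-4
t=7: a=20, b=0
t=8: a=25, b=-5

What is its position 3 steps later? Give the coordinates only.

a=28, b=-5

The moves between consecutive positions are (-2, -2), (+5, -2), (+0, +4), (+5, -5), (-2, -2), (+5, -2), (+0, +4), (+5, -5); they repeat the 4-cycle [(-2, -2), (+5, -2), (+0, +4), (+5, -5)].
step 9: apply (-2, -2) → a=23, b=-7
step 10: apply (+5, -2) → a=28, b=-9
step 11: apply (+0, +4) → a=28, b=-5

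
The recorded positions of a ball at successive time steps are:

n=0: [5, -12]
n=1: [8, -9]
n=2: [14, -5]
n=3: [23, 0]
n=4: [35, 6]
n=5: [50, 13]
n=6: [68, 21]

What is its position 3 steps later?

Taking differences between consecutive positions: [+3, +3], [+6, +4], [+9, +5], [+12, +6], [+15, +7], [+18, +8]. These grow by [+3, +1] each step.
step 7: [68, 21] + [+21, +9] → [89, 30]
step 8: [89, 30] + [+24, +10] → [113, 40]
step 9: [113, 40] + [+27, +11] → [140, 51]

[140, 51]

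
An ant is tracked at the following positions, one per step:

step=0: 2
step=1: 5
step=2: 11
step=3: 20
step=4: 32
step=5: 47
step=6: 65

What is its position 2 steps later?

Taking differences between consecutive positions: +3, +6, +9, +12, +15, +18. These grow by +3 each step.
step 7: 65 + 21 → 86
step 8: 86 + 24 → 110

110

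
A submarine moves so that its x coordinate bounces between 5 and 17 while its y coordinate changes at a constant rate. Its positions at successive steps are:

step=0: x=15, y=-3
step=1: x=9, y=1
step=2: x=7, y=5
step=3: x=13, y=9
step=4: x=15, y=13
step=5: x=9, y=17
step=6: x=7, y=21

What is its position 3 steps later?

x=9, y=33

The x coordinate travels 6 per step and bounces off the walls at 5 and 17.
  step 7: 7 → 13
  step 8: 13 → 15
  step 9: 15 → 9
The y coordinate changes by +4 each step: at step 9 it is 33.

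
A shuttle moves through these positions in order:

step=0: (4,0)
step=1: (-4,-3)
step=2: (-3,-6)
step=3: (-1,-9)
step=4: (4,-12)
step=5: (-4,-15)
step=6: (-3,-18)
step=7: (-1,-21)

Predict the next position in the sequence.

The first coordinate repeats the cycle [4, -4, -3, -1] with period 4; step 8 mod 4 = 0, giving 4.
The second coordinate changes by -3 each step, so at step 8 it is 0 + 8·(-3) = -24.

(4,-24)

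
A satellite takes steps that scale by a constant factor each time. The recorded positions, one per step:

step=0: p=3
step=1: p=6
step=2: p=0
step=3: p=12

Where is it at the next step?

Consecutive displacements +3, -6, +12 scale by a factor of -2 each step.
step 4: 12 − 24 → p=-12

p=-12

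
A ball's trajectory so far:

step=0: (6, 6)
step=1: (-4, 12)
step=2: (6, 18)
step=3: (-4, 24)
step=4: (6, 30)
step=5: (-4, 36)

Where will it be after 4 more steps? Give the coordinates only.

(-4, 60)

The first coordinate repeats the cycle [6, -4] with period 2; step 9 mod 2 = 1, giving -4.
The second coordinate changes by +6 each step, so at step 9 it is 6 + 9·(6) = 60.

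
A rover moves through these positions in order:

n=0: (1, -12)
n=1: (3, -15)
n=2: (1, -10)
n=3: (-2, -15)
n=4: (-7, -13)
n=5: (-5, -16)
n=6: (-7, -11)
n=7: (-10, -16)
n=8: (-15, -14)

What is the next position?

Differencing gives (+2, -3), (-2, +5), (-3, -5), (-5, +2), (+2, -3), (-2, +5), (-3, -5), (-5, +2). This is the pattern (+2, -3), (-2, +5), (-3, -5), (-5, +2) repeated.
step 9: apply (+2, -3) → (-13, -17)

(-13, -17)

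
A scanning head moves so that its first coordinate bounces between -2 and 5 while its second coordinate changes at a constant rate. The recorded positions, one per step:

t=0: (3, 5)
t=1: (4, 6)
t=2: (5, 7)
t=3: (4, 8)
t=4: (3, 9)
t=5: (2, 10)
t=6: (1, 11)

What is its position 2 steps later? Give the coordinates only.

The first coordinate travels 1 per step and bounces off the walls at -2 and 5.
  step 7: 1 → 0
  step 8: 0 → -1
The second coordinate changes by +1 each step: at step 8 it is 13.

(-1, 13)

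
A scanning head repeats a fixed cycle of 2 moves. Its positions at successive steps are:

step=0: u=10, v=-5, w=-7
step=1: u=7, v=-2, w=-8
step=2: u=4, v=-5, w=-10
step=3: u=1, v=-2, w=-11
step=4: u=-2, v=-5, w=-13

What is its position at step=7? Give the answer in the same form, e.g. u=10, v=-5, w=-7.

u=-11, v=-2, w=-17

The moves between consecutive positions are (-3, +3, -1), (-3, -3, -2), (-3, +3, -1), (-3, -3, -2); they repeat the 2-cycle [(-3, +3, -1), (-3, -3, -2)].
step 5: apply (-3, +3, -1) → u=-5, v=-2, w=-14
step 6: apply (-3, -3, -2) → u=-8, v=-5, w=-16
step 7: apply (-3, +3, -1) → u=-11, v=-2, w=-17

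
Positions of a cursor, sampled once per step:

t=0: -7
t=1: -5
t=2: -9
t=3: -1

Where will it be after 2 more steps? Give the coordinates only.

15

Consecutive displacements +2, -4, +8 scale by a factor of -2 each step.
step 4: -1 − 16 → -17
step 5: -17 + 32 → 15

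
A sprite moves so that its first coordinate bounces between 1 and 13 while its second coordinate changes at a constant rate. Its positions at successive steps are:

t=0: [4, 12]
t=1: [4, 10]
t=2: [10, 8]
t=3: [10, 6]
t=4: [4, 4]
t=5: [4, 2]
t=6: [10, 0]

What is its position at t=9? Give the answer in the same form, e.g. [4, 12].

The first coordinate travels 6 per step and bounces off the walls at 1 and 13.
  step 7: 10 → 10
  step 8: 10 → 4
  step 9: 4 → 4
The second coordinate changes by -2 each step: at step 9 it is -6.

[4, -6]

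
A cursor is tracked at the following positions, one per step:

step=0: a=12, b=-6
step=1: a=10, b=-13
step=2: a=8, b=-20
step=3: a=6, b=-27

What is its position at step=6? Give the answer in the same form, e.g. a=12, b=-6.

Constant displacement of (-2, -7) per step.
step 4: a=6, b=-27 + (-2, -7) → a=4, b=-34
step 5: a=4, b=-34 + (-2, -7) → a=2, b=-41
step 6: a=2, b=-41 + (-2, -7) → a=0, b=-48

a=0, b=-48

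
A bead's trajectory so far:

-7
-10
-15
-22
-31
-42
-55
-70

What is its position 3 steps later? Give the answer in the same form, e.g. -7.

-127

Successive displacements: -3, -5, -7, -9, -11, -13, -15 — each changes by -2.
step 8: -70 − 17 → -87
step 9: -87 − 19 → -106
step 10: -106 − 21 → -127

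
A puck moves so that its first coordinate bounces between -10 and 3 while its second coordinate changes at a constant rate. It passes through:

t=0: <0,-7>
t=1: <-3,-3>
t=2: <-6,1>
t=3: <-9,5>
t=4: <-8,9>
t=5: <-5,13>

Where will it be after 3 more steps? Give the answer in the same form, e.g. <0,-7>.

The first coordinate reflects between -10 and 3, moving 3 per step.
  step 6: -5 → -2
  step 7: -2 → 1
  step 8: 1 → 2
The second coordinate changes by +4 each step: at step 8 it is 25.

<2,25>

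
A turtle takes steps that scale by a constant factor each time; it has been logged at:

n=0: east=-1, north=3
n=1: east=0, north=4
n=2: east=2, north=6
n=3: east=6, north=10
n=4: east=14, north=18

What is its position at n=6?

Consecutive displacements (+1, +1), (+2, +2), (+4, +4), (+8, +8) scale by a factor of 2 each step.
step 5: east=14, north=18 + (+16, +16) → east=30, north=34
step 6: east=30, north=34 + (+32, +32) → east=62, north=66

east=62, north=66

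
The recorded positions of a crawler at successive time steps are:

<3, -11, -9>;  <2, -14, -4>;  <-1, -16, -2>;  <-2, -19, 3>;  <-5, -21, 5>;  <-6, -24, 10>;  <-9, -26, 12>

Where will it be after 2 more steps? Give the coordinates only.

<-13, -31, 19>

The moves between consecutive positions are <-1, -3, +5>, <-3, -2, +2>, <-1, -3, +5>, <-3, -2, +2>, <-1, -3, +5>, <-3, -2, +2>; they repeat the 2-cycle [<-1, -3, +5>, <-3, -2, +2>].
step 7: apply <-1, -3, +5> → <-10, -29, 17>
step 8: apply <-3, -2, +2> → <-13, -31, 19>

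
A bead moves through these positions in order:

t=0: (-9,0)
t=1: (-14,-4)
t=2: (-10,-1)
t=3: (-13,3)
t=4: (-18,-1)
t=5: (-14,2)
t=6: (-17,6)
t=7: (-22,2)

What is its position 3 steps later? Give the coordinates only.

(-26,5)

Differencing gives (-5,-4), (+4,+3), (-3,+4), (-5,-4), (+4,+3), (-3,+4), (-5,-4). This is the pattern (-5,-4), (+4,+3), (-3,+4) repeated.
step 8: apply (+4,+3) → (-18,5)
step 9: apply (-3,+4) → (-21,9)
step 10: apply (-5,-4) → (-26,5)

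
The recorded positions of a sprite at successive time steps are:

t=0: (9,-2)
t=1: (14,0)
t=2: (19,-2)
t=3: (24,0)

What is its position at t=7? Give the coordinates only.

The first coordinate changes by +5 each step, so at step 7 it is 9 + 7·(5) = 44.
The second coordinate repeats the cycle [-2, 0] with period 2; step 7 mod 2 = 1, giving 0.

(44,0)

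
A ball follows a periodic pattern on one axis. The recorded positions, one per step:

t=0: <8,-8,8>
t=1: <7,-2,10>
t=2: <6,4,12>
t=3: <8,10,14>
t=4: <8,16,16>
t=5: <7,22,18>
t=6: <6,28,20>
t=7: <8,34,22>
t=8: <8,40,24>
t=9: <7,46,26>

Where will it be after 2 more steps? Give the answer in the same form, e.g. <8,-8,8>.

The first coordinate repeats the cycle [8, 7, 6, 8] with period 4; step 11 mod 4 = 3, giving 8.
The second coordinate changes by +6 each step, so at step 11 it is -8 + 11·(6) = 58.
The third coordinate changes by +2 each step, so at step 11 it is 8 + 11·(2) = 30.

<8,58,30>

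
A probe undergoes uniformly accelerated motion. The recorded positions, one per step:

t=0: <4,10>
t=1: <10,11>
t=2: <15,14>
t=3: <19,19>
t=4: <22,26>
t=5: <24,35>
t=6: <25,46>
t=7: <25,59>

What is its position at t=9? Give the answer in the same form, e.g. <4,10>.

Taking differences between consecutive positions: <+6,+1>, <+5,+3>, <+4,+5>, <+3,+7>, <+2,+9>, <+1,+11>, <+0,+13>. These grow by <-1,+2> each step.
step 8: <25,59> + <-1,+15> → <24,74>
step 9: <24,74> + <-2,+17> → <22,91>

<22,91>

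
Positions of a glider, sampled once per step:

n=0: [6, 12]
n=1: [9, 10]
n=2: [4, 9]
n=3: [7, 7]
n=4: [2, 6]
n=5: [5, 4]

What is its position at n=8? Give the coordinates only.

Differencing gives [+3, -2], [-5, -1], [+3, -2], [-5, -1], [+3, -2]. This is the pattern [+3, -2], [-5, -1] repeated.
step 6: apply [-5, -1] → [0, 3]
step 7: apply [+3, -2] → [3, 1]
step 8: apply [-5, -1] → [-2, 0]

[-2, 0]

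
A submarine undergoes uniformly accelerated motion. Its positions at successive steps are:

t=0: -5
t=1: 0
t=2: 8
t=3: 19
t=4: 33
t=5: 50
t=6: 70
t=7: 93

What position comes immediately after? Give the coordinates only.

119

First differences are +5, +8, +11, +14, +17, +20, +23; their common second difference is +3 (constant acceleration).
step 8: 93 + 26 → 119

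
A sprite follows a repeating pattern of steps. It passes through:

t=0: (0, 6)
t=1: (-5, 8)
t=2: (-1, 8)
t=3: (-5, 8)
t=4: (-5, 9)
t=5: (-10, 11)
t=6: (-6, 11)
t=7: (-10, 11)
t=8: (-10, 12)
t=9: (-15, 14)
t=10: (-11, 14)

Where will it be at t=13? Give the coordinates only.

(-20, 17)

The moves between consecutive positions are (-5, +2), (+4, +0), (-4, +0), (+0, +1), (-5, +2), (+4, +0), (-4, +0), (+0, +1), (-5, +2), (+4, +0); they repeat the 4-cycle [(-5, +2), (+4, +0), (-4, +0), (+0, +1)].
step 11: apply (-4, +0) → (-15, 14)
step 12: apply (+0, +1) → (-15, 15)
step 13: apply (-5, +2) → (-20, 17)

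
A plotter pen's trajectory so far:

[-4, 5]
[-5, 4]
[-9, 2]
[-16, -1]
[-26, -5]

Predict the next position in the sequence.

First differences are [-1, -1], [-4, -2], [-7, -3], [-10, -4]; their common second difference is [-3, -1] (constant acceleration).
step 5: [-26, -5] + [-13, -5] → [-39, -10]

[-39, -10]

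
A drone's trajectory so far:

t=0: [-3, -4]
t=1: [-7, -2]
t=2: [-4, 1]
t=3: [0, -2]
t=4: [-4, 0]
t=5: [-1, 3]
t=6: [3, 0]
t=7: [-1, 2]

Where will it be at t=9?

[6, 2]

Differencing gives [-4, +2], [+3, +3], [+4, -3], [-4, +2], [+3, +3], [+4, -3], [-4, +2]. This is the pattern [-4, +2], [+3, +3], [+4, -3] repeated.
step 8: apply [+3, +3] → [2, 5]
step 9: apply [+4, -3] → [6, 2]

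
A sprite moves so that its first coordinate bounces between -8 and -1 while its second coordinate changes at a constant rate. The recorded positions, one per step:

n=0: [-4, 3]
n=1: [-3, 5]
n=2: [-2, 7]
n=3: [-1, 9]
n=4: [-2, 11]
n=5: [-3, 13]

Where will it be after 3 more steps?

[-6, 19]

The first coordinate reflects between -8 and -1, moving 1 per step.
  step 6: -3 → -4
  step 7: -4 → -5
  step 8: -5 → -6
The second coordinate changes by +2 each step: at step 8 it is 19.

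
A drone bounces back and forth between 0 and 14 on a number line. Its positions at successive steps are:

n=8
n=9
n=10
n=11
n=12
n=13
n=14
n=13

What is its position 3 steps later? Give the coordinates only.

n=10

The value travels 1 per step and bounces off the walls at 0 and 14.
  step 8: 13 → 12
  step 9: 12 → 11
  step 10: 11 → 10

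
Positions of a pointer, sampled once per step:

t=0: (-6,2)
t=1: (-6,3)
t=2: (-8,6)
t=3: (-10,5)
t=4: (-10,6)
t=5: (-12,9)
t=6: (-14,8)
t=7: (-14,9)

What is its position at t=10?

The moves between consecutive positions are (+0,+1), (-2,+3), (-2,-1), (+0,+1), (-2,+3), (-2,-1), (+0,+1); they repeat the 3-cycle [(+0,+1), (-2,+3), (-2,-1)].
step 8: apply (-2,+3) → (-16,12)
step 9: apply (-2,-1) → (-18,11)
step 10: apply (+0,+1) → (-18,12)

(-18,12)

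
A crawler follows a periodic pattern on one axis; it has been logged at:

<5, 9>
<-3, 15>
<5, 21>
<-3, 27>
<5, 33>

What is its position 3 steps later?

The first coordinate repeats the cycle [5, -3] with period 2; step 7 mod 2 = 1, giving -3.
The second coordinate changes by +6 each step, so at step 7 it is 9 + 7·(6) = 51.

<-3, 51>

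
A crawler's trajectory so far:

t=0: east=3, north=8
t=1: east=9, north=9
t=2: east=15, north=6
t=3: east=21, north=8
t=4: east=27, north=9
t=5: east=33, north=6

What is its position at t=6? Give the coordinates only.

east=39, north=8

The east coordinate changes by +6 each step, so at step 6 it is 3 + 6·(6) = 39.
The north coordinate repeats the cycle [8, 9, 6] with period 3; step 6 mod 3 = 0, giving 8.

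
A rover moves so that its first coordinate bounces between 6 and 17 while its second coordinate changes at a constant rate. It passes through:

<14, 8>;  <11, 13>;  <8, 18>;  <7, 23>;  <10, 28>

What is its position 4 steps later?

<12, 48>

The first coordinate reflects between 6 and 17, moving 3 per step.
  step 5: 10 → 13
  step 6: 13 → 16
  step 7: 16 → 15
  step 8: 15 → 12
The second coordinate changes by +5 each step: at step 8 it is 48.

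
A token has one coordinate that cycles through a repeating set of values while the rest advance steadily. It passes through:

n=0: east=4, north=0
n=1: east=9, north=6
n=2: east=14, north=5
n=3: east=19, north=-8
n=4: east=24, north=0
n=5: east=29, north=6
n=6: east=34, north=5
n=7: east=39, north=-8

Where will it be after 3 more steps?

east=54, north=5

The east coordinate changes by +5 each step, so at step 10 it is 4 + 10·(5) = 54.
The north coordinate repeats the cycle [0, 6, 5, -8] with period 4; step 10 mod 4 = 2, giving 5.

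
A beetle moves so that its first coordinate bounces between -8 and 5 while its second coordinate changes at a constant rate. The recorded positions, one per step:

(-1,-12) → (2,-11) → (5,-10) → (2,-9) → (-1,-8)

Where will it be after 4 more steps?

The first coordinate travels 3 per step and bounces off the walls at -8 and 5.
  step 5: -1 → -4
  step 6: -4 → -7
  step 7: -7 → -6
  step 8: -6 → -3
The second coordinate changes by +1 each step: at step 8 it is -4.

(-3,-4)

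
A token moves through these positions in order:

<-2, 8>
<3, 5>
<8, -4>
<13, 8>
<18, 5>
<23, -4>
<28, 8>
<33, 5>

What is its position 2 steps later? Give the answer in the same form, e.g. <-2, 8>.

First: linear, +5 per step → 43 at step 9.
Second: cycles through 8, 5, -4 every 3 steps. Step 9 lands at position 0 of the cycle → 8.

<43, 8>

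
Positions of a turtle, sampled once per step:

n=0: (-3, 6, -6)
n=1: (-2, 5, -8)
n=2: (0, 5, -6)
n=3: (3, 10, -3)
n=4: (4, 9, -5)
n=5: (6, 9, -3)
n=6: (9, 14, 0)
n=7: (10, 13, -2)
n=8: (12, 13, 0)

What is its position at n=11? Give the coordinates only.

The moves between consecutive positions are (+1, -1, -2), (+2, +0, +2), (+3, +5, +3), (+1, -1, -2), (+2, +0, +2), (+3, +5, +3), (+1, -1, -2), (+2, +0, +2); they repeat the 3-cycle [(+1, -1, -2), (+2, +0, +2), (+3, +5, +3)].
step 9: apply (+3, +5, +3) → (15, 18, 3)
step 10: apply (+1, -1, -2) → (16, 17, 1)
step 11: apply (+2, +0, +2) → (18, 17, 3)

(18, 17, 3)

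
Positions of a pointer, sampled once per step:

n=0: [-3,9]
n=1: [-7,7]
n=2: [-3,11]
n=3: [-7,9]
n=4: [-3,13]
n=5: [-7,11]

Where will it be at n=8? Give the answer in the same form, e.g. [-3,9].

Differencing gives [-4,-2], [+4,+4], [-4,-2], [+4,+4], [-4,-2]. This is the pattern [-4,-2], [+4,+4] repeated.
step 6: apply [+4,+4] → [-3,15]
step 7: apply [-4,-2] → [-7,13]
step 8: apply [+4,+4] → [-3,17]

[-3,17]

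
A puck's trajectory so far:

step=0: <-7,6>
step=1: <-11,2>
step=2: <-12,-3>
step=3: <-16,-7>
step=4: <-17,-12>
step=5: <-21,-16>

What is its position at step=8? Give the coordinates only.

<-27,-30>

Differencing gives <-4,-4>, <-1,-5>, <-4,-4>, <-1,-5>, <-4,-4>. This is the pattern <-4,-4>, <-1,-5> repeated.
step 6: apply <-1,-5> → <-22,-21>
step 7: apply <-4,-4> → <-26,-25>
step 8: apply <-1,-5> → <-27,-30>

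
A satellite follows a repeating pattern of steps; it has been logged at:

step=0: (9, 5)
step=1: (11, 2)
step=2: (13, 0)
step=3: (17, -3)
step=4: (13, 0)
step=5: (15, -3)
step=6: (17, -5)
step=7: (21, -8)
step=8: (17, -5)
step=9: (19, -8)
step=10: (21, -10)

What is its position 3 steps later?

Differencing gives (+2, -3), (+2, -2), (+4, -3), (-4, +3), (+2, -3), (+2, -2), (+4, -3), (-4, +3), (+2, -3), (+2, -2). This is the pattern (+2, -3), (+2, -2), (+4, -3), (-4, +3) repeated.
step 11: apply (+4, -3) → (25, -13)
step 12: apply (-4, +3) → (21, -10)
step 13: apply (+2, -3) → (23, -13)

(23, -13)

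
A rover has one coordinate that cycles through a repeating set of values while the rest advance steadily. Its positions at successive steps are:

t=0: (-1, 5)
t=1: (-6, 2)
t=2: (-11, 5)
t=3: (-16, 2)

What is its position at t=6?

The first coordinate changes by -5 each step, so at step 6 it is -1 + 6·(-5) = -31.
The second coordinate repeats the cycle [5, 2] with period 2; step 6 mod 2 = 0, giving 5.

(-31, 5)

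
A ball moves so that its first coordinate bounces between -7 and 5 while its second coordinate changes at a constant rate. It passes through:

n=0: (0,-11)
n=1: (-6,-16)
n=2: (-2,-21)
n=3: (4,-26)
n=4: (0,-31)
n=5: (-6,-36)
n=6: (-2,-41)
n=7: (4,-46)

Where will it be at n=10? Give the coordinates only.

The first coordinate reflects between -7 and 5, moving 6 per step.
  step 8: 4 → 0
  step 9: 0 → -6
  step 10: -6 → -2
The second coordinate changes by -5 each step: at step 10 it is -61.

(-2,-61)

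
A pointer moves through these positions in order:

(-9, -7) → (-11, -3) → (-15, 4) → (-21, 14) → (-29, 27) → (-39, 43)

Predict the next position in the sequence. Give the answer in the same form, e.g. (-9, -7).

Successive displacements: (-2, +4), (-4, +7), (-6, +10), (-8, +13), (-10, +16) — each changes by (-2, +3).
step 6: (-39, 43) + (-12, +19) → (-51, 62)

(-51, 62)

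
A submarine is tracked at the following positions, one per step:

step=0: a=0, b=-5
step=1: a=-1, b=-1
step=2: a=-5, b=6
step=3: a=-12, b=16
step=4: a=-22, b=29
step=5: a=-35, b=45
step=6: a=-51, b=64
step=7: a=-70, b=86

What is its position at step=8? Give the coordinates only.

a=-92, b=111

Taking differences between consecutive positions: (-1, +4), (-4, +7), (-7, +10), (-10, +13), (-13, +16), (-16, +19), (-19, +22). These grow by (-3, +3) each step.
step 8: a=-70, b=86 + (-22, +25) → a=-92, b=111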